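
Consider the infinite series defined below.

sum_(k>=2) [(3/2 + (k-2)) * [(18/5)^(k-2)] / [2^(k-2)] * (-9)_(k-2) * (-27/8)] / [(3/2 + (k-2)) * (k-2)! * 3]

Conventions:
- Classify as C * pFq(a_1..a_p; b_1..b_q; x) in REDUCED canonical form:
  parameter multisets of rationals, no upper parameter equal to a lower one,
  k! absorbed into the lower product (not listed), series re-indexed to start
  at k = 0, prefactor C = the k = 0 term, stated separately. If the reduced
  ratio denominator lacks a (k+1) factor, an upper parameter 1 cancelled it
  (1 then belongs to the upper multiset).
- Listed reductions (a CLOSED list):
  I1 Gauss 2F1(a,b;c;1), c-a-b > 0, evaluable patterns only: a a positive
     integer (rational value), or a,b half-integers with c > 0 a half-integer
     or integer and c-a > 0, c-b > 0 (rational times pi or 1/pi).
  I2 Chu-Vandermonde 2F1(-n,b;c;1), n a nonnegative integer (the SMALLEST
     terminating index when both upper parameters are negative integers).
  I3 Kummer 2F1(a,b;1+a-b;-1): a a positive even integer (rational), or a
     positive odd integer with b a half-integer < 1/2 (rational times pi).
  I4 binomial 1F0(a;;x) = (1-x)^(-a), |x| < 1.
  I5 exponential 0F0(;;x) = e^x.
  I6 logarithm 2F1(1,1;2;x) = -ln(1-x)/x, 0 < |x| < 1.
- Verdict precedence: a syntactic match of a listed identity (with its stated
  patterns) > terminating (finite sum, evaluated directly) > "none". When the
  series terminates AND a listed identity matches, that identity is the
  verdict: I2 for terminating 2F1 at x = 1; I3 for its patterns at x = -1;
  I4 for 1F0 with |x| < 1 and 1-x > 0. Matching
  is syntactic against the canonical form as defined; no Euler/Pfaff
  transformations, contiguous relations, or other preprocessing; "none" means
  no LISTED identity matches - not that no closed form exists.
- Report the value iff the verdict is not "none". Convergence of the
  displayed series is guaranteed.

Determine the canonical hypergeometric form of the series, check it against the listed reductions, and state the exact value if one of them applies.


Key observation: t_0 = -9/8 here, and the two k-th powers (prefactor -9/8) combine into one argument.
Term ratio: r(k) = (9/5) * (k-9) / [(k+1)] - rational; roots negated = parameters, x = (9/5), C = -9/8.

x = 9/5 here; the reduced form reads 1F0, upper {-9}, lower {-}, C = -9/8. Verdict: terminating at k = 9: the factor (-9)_k kills every later term; summing the 10 survivors is exact. Its exact value is 294912/1953125.


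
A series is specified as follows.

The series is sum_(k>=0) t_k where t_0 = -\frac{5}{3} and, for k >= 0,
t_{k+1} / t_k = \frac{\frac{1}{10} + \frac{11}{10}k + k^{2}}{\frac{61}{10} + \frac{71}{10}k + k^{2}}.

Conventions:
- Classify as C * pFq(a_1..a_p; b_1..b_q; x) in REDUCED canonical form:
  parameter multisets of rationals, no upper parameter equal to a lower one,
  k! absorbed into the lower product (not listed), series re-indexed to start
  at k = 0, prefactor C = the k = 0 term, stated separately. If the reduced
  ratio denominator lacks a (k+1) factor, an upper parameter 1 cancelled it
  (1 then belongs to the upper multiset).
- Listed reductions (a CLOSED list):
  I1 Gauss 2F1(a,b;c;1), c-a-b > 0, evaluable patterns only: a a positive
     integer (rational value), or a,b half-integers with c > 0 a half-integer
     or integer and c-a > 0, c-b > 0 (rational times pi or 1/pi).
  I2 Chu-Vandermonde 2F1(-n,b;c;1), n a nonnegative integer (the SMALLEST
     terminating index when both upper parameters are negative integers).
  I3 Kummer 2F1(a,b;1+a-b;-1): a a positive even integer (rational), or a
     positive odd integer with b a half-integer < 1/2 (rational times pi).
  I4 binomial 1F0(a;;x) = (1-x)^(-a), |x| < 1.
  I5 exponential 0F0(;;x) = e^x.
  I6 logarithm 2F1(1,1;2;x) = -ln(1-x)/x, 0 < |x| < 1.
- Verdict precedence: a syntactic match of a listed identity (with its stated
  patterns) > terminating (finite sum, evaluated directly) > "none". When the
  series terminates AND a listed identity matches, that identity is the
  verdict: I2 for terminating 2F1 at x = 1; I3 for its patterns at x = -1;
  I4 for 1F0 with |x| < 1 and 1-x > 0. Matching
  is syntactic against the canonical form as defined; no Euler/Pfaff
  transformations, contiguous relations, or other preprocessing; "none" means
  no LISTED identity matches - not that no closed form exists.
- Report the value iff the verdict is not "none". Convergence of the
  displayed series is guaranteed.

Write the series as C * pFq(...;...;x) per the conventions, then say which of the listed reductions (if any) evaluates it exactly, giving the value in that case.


Classification (C = -\frac{5}{3}): 2F1 with upper {\frac{1}{10}, 1}, lower {\frac{61}{10}}, argument x = 1. Verdict: Gauss (I1, integer-parameter pattern) matches (x = 1: the Gamma ratio telescopes since c-a-b = 5 > 0 and a = 1 in Z>0). Exact value: -\frac{17}{10}.

The tell: t_0 being -\frac{5}{3}, the expanded ratio factors over Q; prefactor -5/3, roots give parameters.
Term ratio: r(k) = 1 * (k+\frac{1}{10}) (k+1) / [(k+\frac{61}{10}) (k+1)] - rational in k. x = 1; t_0 = -\frac{5}{3}; negate the roots.


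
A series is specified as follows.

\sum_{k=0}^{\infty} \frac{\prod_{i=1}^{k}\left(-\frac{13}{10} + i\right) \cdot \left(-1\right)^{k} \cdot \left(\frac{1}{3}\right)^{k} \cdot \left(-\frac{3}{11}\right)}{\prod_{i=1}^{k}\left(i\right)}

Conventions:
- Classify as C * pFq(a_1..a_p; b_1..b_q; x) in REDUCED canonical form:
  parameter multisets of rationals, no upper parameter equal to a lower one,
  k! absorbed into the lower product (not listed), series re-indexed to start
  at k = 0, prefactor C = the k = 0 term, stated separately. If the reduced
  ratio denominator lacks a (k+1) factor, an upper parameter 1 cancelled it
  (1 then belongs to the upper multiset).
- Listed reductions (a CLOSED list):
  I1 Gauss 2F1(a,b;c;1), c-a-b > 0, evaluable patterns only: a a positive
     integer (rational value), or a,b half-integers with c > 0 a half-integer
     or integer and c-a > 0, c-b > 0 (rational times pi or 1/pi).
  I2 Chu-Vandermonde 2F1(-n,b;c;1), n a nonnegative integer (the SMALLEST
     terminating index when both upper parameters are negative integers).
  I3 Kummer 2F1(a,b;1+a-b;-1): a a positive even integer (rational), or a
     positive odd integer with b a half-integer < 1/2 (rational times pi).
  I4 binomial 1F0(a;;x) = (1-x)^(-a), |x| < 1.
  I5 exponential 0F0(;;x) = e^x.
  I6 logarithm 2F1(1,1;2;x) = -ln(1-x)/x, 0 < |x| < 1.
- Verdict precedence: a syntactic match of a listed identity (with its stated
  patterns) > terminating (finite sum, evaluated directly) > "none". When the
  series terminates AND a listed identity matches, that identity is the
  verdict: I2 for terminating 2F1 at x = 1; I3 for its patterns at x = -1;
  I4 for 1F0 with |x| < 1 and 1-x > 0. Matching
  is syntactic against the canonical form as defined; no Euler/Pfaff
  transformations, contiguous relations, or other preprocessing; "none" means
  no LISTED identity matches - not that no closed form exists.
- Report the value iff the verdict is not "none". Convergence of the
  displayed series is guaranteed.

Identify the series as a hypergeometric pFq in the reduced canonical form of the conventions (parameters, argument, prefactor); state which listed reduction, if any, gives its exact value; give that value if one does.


With C = -\frac{3}{11}: the canonical form is 1F0(-\frac{3}{10}; -; -\frac{1}{3}). Verdict: binomial (I4) fires (the 1F0 binomial series: exponent 3/10, x = -\frac{1}{3}). Exact value: \left(-\frac{3}{11}\right) \cdot \left(\frac{4}{3}\right)^{\frac{3}{10}}.

Key step: with t_0 = -\frac{3}{11}, the product of the first k integers (C = -3/11) is k!.
Adjacent-term ratio: r(k) = -\frac{1}{3} * (k-\frac{3}{10}) / [(k+1)] - poly over poly, x = -\frac{1}{3} from leading terms; C = -\frac{3}{11} at k = 0.


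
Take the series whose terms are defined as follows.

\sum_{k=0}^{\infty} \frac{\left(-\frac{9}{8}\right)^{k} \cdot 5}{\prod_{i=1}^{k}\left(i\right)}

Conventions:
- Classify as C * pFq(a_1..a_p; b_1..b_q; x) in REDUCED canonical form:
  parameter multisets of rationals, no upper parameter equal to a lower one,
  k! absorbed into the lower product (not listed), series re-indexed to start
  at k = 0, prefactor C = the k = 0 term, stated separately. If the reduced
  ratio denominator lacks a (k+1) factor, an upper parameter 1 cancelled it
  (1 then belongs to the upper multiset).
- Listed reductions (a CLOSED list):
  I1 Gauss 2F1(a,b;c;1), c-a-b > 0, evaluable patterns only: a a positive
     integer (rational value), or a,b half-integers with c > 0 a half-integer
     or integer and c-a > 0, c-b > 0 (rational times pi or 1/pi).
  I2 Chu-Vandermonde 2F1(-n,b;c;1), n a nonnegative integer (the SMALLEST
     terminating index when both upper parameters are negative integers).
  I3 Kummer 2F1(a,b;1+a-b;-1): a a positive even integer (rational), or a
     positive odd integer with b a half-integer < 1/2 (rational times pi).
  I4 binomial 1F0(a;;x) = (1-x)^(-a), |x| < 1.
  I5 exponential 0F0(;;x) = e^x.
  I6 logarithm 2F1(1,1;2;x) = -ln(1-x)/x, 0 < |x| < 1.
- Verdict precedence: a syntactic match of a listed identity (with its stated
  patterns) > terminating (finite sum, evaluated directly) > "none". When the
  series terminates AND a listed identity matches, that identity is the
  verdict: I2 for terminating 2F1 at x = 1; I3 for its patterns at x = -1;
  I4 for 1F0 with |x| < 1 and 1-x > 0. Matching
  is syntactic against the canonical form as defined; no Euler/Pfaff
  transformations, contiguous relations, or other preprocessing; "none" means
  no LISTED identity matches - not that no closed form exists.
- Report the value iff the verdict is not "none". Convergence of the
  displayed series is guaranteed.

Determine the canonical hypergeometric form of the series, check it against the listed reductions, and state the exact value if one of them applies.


First insight: t_0 being 5, the product of the first k integers (C = 5) is k!.
Ratio: r(k) = -\frac{9}{8} * 1 / [(k+1)] - poly over poly, x = -\frac{9}{8} from leading terms; C = 5 at k = 0.

Canonical form: C = 5 times 0F0 with upper {-}, lower {-}, x = -\frac{9}{8}. Verdict: this is exponential (I5) (the 0F0 exponential series at x = -\frac{9}{8}). Sum: 5 \cdot e^{-\frac{9}{8}}.


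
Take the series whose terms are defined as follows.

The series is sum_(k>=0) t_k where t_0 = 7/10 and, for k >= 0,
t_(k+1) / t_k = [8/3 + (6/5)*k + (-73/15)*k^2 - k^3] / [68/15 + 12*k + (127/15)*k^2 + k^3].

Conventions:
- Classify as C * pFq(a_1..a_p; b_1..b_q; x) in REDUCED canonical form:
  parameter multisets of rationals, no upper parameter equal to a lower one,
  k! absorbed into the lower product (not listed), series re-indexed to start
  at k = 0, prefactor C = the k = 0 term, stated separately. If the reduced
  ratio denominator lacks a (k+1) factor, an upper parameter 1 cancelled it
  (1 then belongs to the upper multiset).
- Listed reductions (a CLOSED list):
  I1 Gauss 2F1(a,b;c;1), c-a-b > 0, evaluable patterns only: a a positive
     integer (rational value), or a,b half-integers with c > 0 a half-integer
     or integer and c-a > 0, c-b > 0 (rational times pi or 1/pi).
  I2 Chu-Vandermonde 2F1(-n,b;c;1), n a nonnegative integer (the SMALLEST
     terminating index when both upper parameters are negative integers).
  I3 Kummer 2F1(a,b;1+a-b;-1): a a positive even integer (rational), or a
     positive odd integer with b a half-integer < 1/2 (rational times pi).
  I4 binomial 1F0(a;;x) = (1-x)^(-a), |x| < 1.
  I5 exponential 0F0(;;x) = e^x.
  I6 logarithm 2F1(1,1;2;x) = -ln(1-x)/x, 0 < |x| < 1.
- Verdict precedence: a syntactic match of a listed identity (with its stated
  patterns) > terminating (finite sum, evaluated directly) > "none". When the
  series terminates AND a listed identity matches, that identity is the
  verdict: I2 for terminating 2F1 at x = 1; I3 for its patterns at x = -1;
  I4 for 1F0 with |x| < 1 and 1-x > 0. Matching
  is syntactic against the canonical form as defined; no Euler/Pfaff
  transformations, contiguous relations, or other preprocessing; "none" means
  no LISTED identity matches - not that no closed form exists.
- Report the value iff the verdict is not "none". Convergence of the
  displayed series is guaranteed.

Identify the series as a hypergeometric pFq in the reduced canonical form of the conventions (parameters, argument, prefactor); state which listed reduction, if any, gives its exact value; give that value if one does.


The series (x = -1) is 2F1: upper {-4/5, 5}, lower {34/5}, prefactor 7/10. Verdict: none (x = -1): each listed identity misses the multisets {-4/5, 5} ; {34/5}.

The tell: t_0 = 7/10 here, and factor the ratio over Q (C = 7/10, x = -1): negated roots = parameters.
Ratio: r(k) = (-1) * (k-4/5) (k+5) / [(k+34/5) (k+1)] - rational in k. x = (-1); t_0 = 7/10; negate the roots.


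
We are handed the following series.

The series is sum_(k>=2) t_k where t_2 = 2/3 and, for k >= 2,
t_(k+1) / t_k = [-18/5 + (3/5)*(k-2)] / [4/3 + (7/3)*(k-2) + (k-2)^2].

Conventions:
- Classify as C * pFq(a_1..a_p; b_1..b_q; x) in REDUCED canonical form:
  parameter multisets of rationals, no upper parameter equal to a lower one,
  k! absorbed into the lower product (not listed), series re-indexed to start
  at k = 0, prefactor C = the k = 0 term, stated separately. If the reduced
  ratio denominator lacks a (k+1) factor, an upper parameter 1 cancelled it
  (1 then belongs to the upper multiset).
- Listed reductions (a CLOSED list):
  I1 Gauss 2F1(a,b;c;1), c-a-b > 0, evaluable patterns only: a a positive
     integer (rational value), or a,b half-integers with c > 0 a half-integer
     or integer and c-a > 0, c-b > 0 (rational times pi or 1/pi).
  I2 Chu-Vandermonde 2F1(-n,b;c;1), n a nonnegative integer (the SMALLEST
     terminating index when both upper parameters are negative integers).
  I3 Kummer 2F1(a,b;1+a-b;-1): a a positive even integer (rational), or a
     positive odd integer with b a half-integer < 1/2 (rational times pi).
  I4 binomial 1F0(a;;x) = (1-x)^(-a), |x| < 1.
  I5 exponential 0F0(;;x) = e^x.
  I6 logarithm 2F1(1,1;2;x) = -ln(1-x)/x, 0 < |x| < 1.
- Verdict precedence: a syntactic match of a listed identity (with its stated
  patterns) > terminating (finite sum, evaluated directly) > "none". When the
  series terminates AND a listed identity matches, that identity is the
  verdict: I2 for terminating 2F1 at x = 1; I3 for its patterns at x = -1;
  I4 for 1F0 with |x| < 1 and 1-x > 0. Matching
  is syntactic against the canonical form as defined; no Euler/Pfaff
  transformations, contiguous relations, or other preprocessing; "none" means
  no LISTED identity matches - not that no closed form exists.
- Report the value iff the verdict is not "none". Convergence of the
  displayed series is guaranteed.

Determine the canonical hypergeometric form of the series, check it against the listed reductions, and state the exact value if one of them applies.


The series (x = 3/5) is 1F1: upper {-6}, lower {4/3}, prefactor 2/3. Verdict: terminating at k = 6: the factor (-6)_k kills every later term; summing the 7 survivors is exact. Hence: -838598927/3705000000.

Key observation: t_0 being 2/3, roots of the ratio polynomials (C = 2/3, x = 3/5) are the negated parameters.
Consecutive-term ratio: r(k) = (3/5) * (k-6) / [(k+4/3) (k+1)] - poly over poly, x = (3/5) from leading terms; C = 2/3 at k = 0.


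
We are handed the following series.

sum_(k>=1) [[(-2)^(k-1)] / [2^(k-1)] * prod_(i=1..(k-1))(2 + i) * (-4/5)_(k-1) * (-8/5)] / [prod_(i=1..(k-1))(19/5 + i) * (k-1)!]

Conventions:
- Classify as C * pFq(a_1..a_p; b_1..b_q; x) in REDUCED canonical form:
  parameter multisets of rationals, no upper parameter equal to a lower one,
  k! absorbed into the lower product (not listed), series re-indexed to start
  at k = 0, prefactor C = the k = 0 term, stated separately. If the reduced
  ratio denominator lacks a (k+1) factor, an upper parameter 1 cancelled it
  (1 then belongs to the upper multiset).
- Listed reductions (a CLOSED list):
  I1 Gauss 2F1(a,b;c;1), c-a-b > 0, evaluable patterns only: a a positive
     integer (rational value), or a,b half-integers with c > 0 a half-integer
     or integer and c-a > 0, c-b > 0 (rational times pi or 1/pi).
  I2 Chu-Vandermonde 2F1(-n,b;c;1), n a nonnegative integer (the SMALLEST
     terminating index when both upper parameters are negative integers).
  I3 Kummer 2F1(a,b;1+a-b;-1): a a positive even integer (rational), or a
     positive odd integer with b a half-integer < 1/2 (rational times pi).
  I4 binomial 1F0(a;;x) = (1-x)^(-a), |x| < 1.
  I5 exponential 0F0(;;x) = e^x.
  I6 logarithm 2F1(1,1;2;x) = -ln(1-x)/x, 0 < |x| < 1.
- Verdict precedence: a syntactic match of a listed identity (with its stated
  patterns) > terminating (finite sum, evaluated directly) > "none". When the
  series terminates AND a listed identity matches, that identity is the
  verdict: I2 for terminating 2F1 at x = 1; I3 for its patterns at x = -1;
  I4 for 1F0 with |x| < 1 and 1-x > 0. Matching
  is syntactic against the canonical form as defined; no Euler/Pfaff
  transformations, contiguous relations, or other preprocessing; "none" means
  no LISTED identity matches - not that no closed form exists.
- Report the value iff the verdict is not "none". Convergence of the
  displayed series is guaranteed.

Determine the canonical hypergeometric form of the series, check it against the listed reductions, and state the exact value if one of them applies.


Reduced: x = -1, 2F1, upper = {-4/5, 3}, lower = {24/5}, C = -8/5. Verdict: none - at argument -1 the multisets {-4/5, 3} ; {24/5} match no listed identity.

Structural cue: x = (-1) and the lower running product (prefactor -8/5) is a rising factorial.
Step ratio: r(k) = (-1) * (k-4/5) (k+3) / [(k+24/5) (k+1)] - rational in k, leading ratio (-1); with t_0 = -8/5, classification follows.


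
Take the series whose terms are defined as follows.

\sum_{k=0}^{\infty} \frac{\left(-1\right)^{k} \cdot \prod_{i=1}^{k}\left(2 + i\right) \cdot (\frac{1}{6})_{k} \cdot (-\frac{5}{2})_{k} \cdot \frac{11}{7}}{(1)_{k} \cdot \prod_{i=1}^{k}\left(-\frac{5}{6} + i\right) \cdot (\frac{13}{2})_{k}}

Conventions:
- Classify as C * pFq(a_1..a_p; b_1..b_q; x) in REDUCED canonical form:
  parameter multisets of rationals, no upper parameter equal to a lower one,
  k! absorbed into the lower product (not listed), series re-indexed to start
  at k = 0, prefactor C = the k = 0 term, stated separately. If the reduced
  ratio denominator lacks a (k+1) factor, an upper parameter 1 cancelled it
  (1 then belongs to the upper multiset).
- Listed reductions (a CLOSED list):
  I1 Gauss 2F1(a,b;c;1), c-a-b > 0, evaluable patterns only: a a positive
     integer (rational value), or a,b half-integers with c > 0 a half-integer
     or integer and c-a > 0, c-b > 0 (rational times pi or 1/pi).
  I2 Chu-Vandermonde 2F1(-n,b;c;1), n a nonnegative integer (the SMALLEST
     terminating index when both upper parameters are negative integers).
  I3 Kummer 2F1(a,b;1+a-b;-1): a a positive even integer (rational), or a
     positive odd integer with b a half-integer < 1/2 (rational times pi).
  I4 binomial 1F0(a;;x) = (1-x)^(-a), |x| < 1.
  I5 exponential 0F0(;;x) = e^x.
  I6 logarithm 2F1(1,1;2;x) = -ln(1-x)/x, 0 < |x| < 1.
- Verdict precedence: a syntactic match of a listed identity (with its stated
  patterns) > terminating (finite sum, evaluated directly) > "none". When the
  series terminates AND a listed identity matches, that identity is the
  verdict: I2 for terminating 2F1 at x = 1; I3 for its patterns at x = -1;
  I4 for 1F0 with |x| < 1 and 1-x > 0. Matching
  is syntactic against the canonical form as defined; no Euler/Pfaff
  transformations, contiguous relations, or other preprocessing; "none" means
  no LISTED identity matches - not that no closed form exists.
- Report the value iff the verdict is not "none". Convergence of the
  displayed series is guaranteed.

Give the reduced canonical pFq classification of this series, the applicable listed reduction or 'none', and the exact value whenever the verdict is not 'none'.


Canonical form: C = \frac{11}{7} times 2F1 with upper {-\frac{5}{2}, 3}, lower {\frac{13}{2}}, x = -1. Verdict: Kummer's theorem (I3) matches (x = -1; c = \frac{13}{2} equals 1+a-b for upper {-\frac{5}{2}, 3}: listed pattern). Exact value: \frac{5445}{4096} \cdot \pi.

The tell: x = -1 and the lower running product (C = 11/7) is a rising factorial.
Step ratio: r(k) = -1 * (k-\frac{5}{2}) (k+3) / [(k+\frac{13}{2}) (k+1)] - rational in k, leading ratio -1; with t_0 = \frac{11}{7}, classification follows.


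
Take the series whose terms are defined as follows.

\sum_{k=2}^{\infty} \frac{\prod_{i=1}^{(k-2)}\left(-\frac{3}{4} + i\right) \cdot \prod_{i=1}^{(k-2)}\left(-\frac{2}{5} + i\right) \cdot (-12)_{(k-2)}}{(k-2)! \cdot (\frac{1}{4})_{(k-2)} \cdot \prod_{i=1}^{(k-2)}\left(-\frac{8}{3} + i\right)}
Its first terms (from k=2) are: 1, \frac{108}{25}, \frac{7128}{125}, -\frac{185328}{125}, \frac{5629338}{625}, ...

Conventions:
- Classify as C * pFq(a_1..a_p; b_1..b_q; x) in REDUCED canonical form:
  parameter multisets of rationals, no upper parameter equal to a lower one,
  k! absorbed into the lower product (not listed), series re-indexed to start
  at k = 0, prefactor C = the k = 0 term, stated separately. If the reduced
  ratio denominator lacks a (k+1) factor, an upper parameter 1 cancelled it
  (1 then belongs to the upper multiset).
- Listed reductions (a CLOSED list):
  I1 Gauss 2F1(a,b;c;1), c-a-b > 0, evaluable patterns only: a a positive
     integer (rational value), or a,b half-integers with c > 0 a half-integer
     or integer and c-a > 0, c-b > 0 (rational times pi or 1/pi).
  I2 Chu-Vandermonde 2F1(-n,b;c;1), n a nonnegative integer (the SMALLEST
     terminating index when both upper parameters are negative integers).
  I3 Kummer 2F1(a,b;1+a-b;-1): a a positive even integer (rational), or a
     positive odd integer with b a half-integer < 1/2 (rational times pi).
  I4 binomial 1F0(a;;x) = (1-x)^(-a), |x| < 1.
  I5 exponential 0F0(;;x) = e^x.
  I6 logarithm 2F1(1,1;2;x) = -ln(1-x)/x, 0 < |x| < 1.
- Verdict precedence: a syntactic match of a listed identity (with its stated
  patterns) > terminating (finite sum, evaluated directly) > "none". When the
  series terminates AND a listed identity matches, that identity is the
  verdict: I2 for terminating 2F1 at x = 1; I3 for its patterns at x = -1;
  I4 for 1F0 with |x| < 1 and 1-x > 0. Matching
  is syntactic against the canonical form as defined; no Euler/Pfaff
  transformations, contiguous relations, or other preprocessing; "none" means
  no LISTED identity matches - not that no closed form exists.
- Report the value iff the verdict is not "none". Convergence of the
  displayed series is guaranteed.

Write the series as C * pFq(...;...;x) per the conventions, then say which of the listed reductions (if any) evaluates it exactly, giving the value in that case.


Reduced: x = 1, 2F1, upper = {-12, \frac{3}{5}}, lower = {-\frac{5}{3}}, C = 1. Verdict: Chu-Vandermonde (I2) fires (terminating 2F1 at x = 1 with n = 12, b = 3/5, c = -\frac{5}{3}). Exact value: -\frac{816488833759}{2136230468750}.

Key step: with t_0 = 1, the running product (C = 1, x = 1) telescopes to a rising factorial.
Step ratio: r(k) = 1 * (k-12) (k+\frac{3}{5}) / [(k-\frac{5}{3}) (k+1)] - rational in k, leading ratio 1; with t_0 = 1, classification follows.


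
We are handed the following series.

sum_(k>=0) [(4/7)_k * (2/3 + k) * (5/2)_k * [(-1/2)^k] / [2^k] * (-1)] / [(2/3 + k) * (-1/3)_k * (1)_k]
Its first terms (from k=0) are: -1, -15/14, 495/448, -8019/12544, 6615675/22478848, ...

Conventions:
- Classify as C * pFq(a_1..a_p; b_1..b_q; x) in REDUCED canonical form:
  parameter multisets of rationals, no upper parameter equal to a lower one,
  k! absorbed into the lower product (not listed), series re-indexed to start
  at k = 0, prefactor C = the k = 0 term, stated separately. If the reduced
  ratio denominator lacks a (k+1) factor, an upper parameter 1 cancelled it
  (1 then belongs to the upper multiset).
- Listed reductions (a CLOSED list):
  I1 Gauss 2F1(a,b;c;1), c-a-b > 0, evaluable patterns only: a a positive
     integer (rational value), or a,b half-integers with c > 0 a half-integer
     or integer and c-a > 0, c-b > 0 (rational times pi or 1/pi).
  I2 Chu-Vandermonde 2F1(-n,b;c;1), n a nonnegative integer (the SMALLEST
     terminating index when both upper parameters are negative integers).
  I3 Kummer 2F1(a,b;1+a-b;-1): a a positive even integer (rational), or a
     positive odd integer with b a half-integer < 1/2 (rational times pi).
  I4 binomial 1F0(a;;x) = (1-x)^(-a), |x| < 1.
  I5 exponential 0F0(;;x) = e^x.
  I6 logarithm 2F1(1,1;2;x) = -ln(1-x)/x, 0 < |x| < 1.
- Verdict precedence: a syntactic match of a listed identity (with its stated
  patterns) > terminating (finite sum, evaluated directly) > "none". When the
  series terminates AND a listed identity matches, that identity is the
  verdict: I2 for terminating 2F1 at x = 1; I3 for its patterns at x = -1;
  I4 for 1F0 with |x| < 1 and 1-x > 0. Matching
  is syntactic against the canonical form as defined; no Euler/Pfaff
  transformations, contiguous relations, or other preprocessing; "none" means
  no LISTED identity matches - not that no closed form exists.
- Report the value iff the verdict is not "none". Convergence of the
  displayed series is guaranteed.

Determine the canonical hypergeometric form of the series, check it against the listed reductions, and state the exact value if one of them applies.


Key step: x = (-1/4) and k + 2/3 divides numerator and denominator alike; C = -1 after cancelling.
Term ratio: r(k) = (-1/4) * (k+4/7) (k+5/2) / [(k-1/3) (k+1)] - rational in k, leading ratio (-1/4); with t_0 = -1, classification follows.

The series (x = -1/4) is 2F1: upper {4/7, 5/2}, lower {-1/3}, prefactor -1. Verdict: none (x = -1/4): each listed identity misses the multisets {4/7, 5/2} ; {-1/3}.


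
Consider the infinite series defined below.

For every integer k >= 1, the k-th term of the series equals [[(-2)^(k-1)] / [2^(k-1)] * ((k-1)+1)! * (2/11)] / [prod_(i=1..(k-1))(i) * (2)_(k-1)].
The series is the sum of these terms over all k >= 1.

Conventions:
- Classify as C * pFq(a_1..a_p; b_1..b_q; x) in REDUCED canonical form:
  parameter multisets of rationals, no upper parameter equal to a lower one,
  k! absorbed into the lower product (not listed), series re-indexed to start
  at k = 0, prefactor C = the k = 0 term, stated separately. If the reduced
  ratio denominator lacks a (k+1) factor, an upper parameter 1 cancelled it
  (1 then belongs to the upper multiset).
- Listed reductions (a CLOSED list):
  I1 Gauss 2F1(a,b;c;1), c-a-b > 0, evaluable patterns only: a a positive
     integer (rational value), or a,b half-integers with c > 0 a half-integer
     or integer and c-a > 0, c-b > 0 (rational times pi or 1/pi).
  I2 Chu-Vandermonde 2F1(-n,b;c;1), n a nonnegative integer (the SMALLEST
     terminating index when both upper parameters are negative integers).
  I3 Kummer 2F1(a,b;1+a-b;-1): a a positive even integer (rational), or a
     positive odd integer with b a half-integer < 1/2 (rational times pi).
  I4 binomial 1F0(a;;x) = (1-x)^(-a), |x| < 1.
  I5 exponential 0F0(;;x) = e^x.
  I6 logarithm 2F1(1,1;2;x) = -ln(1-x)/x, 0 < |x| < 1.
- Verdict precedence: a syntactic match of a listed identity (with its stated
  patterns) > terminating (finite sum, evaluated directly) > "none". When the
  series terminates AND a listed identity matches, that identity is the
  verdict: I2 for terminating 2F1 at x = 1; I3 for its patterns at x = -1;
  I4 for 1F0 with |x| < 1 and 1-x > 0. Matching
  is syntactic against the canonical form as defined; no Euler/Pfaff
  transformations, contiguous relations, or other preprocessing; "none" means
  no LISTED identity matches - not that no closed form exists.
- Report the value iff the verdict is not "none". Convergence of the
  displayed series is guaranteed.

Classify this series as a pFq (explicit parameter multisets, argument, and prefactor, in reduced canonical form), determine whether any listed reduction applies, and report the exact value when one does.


Canonical form: C = 2/11 times 0F0 with upper {-}, lower {-}, x = -1. Verdict: the I5 exponential reduction applies (the 0F0 exponential series at x = -1). Its exact value is (2/11) * e^(-1).

First insight: t_0 = 2/11 here, and the two k-th powers (prefactor 2/11) combine into one argument.
Ratio: r(k) = (-1) * 1 / [(k+1)] - rational in k. x = (-1); t_0 = 2/11; negate the roots.


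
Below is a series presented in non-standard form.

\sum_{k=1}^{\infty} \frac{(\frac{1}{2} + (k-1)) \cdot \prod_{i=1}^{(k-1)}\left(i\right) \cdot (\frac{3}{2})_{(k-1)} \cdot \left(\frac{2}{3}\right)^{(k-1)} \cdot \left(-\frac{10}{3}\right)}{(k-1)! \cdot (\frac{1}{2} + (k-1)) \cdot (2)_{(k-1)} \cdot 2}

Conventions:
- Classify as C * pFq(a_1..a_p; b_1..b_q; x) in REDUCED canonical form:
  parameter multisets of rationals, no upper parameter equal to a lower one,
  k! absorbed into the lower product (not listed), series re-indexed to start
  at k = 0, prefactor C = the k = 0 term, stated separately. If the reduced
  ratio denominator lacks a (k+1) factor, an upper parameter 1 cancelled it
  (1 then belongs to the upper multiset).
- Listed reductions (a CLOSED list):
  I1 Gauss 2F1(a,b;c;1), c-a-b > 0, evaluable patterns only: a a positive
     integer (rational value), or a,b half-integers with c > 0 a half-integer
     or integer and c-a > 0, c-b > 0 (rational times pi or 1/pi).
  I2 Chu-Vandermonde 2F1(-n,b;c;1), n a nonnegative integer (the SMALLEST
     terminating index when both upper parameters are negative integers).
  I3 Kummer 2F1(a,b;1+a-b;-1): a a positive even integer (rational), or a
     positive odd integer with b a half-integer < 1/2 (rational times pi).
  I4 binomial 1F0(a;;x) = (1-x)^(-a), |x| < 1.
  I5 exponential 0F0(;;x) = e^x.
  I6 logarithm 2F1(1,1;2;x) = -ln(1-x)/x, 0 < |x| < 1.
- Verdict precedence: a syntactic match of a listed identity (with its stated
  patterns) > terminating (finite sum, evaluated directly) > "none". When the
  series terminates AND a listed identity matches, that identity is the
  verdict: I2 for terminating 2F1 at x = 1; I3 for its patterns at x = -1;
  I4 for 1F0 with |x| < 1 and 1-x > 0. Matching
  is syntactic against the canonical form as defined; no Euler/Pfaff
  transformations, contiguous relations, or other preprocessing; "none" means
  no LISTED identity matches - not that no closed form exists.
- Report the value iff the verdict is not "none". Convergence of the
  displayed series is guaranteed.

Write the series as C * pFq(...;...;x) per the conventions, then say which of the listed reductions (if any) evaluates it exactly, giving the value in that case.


Reduced: x = \frac{2}{3}, 2F1, upper = {1, \frac{3}{2}}, lower = {2}, C = -\frac{5}{3}. Verdict: none - at argument \frac{2}{3} the multisets {1, \frac{3}{2}} ; {2} match no listed identity.

First insight: x = \frac{2}{3} and the constant factors (C = -5/3, x = 2/3) combine into one prefactor.
Term ratio: r(k) = \frac{2}{3} * (k+1) (k+\frac{3}{2}) / [(k+2) (k+1)] - rational; roots negated = parameters, x = \frac{2}{3}, C = -\frac{5}{3}.


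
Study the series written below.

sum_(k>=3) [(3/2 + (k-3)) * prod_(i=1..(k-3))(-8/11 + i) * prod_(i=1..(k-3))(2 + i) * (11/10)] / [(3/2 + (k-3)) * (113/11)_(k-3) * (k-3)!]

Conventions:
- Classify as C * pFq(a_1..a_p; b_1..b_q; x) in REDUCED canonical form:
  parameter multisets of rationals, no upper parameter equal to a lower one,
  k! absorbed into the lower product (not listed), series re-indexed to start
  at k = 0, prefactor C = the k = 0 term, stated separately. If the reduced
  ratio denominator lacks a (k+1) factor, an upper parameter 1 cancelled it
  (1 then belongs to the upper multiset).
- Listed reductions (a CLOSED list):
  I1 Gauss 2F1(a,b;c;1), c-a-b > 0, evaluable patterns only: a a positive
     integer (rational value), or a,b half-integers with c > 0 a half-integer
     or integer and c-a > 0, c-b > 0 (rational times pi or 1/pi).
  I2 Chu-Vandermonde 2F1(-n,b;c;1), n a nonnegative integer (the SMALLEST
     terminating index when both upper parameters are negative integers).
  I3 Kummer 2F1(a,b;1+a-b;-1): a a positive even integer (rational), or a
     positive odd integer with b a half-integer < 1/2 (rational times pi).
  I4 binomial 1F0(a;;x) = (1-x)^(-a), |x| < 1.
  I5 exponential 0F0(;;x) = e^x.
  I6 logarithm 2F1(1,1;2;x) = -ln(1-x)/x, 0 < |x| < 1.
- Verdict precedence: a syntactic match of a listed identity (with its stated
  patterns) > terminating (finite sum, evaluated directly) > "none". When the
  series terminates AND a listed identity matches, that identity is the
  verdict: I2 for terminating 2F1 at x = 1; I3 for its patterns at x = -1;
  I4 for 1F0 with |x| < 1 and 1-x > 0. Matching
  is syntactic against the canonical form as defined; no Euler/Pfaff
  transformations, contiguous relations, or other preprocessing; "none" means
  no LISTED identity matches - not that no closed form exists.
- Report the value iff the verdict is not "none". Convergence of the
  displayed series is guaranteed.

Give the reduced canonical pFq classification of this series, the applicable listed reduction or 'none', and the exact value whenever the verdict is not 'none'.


At argument 1: a 2F1 with upper {3/11, 3}, lower {113/11}, scaled by C = 11/10. Verdict at x = 1: Gauss (I1, integer-parameter pattern) matches (x = 1: the Gamma ratio telescopes since c-a-b = 7 > 0 and a = 3 in Z>0). Its exact value is 442/363.

Key step: from the first term 11/10: the running product (C = 11/10, x = 1) telescopes to a rising factorial.
Adjacent-term ratio: r(k) = 1 * (k+3/11) (k+3) / [(k+113/11) (k+1)] - poly over poly, x = 1 from leading terms; C = 11/10 at k = 0.


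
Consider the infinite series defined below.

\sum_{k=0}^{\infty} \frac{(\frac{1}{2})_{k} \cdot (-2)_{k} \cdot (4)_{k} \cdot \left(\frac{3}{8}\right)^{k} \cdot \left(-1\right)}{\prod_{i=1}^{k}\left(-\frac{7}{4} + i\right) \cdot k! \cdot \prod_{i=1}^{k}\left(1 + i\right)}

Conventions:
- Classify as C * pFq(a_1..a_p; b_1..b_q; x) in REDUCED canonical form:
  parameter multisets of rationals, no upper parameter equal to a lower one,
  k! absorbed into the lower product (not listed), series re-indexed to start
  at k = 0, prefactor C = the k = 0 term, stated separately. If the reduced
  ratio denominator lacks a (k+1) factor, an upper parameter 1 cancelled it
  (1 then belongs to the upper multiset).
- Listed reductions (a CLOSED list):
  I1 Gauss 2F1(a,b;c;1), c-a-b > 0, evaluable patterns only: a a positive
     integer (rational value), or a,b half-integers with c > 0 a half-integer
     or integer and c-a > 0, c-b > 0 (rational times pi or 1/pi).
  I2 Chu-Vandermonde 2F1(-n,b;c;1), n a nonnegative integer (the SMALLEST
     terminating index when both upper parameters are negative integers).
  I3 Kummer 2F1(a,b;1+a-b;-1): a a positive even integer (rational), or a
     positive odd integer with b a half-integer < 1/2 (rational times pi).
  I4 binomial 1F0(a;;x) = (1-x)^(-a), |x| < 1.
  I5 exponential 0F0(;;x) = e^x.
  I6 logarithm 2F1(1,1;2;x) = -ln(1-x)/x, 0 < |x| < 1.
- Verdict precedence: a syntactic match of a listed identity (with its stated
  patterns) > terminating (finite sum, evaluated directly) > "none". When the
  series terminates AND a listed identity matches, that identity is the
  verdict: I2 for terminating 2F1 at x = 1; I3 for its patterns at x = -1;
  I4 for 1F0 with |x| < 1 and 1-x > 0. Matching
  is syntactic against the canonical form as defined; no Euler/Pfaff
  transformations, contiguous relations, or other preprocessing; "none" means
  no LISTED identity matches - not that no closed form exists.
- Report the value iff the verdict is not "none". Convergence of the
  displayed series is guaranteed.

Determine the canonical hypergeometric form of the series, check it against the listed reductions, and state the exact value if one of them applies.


x = \frac{3}{8} here; the reduced form reads 3F2, upper {-2, \frac{1}{2}, 4}, lower {-\frac{3}{4}, 2}, C = -1. Verdict: terminating - no listed pattern fits, but -2 in the upper list cuts the series at k = 2; direct evaluation. Its exact value is -\frac{1}{8}.

Key observation: t_0 = -1 here, and the lower running product (C = -1) is a rising factorial.
Term ratio: r(k) = \frac{3}{8} * (k-2) (k+\frac{1}{2}) (k+4) / [(k-\frac{3}{4}) (k+2) (k+1)] - rational in k. x = \frac{3}{8}; t_0 = -1; negate the roots.


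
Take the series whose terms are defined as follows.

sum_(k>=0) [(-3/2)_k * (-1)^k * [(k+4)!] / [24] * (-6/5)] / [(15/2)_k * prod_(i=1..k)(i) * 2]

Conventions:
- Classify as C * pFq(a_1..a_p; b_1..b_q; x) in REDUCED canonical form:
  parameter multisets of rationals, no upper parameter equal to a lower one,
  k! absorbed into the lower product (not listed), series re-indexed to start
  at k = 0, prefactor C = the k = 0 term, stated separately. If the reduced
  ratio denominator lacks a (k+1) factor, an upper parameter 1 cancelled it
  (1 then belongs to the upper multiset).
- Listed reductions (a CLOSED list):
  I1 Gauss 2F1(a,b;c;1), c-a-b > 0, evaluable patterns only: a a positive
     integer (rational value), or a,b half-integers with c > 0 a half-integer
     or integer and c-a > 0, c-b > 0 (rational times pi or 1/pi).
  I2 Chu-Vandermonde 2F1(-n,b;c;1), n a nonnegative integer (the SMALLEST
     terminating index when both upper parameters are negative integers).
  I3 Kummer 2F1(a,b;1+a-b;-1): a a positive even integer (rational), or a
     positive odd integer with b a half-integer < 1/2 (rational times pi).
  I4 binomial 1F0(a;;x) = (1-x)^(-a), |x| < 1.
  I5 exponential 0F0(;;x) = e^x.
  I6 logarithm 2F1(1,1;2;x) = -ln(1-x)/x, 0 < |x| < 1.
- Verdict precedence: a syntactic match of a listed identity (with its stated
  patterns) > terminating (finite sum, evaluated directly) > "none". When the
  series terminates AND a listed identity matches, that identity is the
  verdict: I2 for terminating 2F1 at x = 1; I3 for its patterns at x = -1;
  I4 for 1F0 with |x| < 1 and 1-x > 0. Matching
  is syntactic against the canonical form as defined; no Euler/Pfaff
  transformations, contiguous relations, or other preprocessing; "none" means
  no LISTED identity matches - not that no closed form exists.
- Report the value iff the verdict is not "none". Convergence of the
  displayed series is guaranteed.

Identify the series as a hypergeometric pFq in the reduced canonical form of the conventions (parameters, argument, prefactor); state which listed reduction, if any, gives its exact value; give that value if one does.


Canonical form: C = -3/5 times 2F1 with upper {-3/2, 5}, lower {15/2}, x = -1. Verdict: Kummer's theorem (I3) fires (x = -1; c = 15/2 equals 1+a-b for upper {-3/2, 5}: listed pattern). Exact value: (-27027/65536) * pi.

Key observation: t_0 being -3/5, the product of the first k integers (prefactor -3/5) is k!.
Step ratio: r(k) = (-1) * (k-3/2) (k+5) / [(k+15/2) (k+1)] ; factor over Q: parameters, x = (-1), and C = -3/5.


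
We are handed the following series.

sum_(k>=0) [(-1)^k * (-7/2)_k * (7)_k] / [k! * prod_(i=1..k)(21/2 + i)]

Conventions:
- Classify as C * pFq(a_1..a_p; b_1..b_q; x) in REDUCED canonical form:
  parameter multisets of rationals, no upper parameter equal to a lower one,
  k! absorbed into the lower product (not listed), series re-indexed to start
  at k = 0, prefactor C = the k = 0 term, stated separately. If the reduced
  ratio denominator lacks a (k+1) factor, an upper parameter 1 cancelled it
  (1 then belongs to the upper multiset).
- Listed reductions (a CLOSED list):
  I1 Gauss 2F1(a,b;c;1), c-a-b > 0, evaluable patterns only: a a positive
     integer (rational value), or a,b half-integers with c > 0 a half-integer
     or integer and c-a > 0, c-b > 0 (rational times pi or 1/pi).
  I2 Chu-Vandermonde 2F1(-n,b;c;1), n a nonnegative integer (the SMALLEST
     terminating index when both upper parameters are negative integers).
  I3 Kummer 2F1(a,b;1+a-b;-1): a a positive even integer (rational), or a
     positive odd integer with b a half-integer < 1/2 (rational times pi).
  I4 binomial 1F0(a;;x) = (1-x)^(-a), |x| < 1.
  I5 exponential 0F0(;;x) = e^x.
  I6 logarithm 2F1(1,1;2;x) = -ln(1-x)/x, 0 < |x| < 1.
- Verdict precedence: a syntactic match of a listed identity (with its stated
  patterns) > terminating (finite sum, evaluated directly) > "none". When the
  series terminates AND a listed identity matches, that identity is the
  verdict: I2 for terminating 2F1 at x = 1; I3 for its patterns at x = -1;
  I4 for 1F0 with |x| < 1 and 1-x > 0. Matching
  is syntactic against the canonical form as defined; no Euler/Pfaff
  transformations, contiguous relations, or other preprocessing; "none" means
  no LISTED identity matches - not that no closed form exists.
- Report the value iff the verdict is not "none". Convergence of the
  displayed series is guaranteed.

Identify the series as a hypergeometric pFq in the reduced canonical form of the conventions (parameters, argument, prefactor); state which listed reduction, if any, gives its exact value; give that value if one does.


At argument -1: a 2F1 with upper {-7/2, 7}, lower {23/2}, scaled by C = 1. Verdict: this is the Kummer evaluation I3 (x = -1; c = 23/2 equals 1+a-b for upper {-7/2, 7}: listed pattern). Its exact value is (14549535/8388608) * pi.

The tell: from the first term 1: the lower running product (C = 1) is a rising factorial.
Step ratio: r(k) = (-1) * (k-7/2) (k+7) / [(k+23/2) (k+1)] - rational; roots negated = parameters, x = (-1), C = 1.
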